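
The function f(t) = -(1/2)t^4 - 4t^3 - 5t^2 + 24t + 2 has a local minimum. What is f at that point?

-95/2

f'(t) = -2t^3 - 12t^2 - 10t + 24. Setting f'(t) = 0 gives t ∈ {-4, -3, 1}.
f''(t) = -6t^2 - 24t - 10. f''(-4) = -10 < 0 ⇒ local maximum; f''(-3) = 8 > 0 ⇒ local minimum; f''(1) = -40 < 0 ⇒ local maximum.
The local minimum is f(-3) = -95/2.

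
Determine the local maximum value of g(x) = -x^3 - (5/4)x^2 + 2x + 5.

Critical points: g'(x) = -3x^2 - (5/2)x + 2 vanishes at x = -4/3, 1/2.
g''(x) = -6x - 5/2. g''(-4/3) = 11/2 > 0 ⇒ local minimum; g''(1/2) = -11/2 < 0 ⇒ local maximum.
The local maximum is g(1/2) = 89/16.

89/16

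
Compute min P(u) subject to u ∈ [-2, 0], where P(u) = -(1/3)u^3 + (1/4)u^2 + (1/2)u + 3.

The derivative is -u^2 + (1/2)u + 1/2, whose only zero in [-2, 0] is u = -1/2.
Compare values at every candidate in [-2, 0]: P(-2) = 17/3, P(-1/2) = 137/48, P(0) = 3.
The minimum over the interval is 137/48, attained at u = -1/2.

137/48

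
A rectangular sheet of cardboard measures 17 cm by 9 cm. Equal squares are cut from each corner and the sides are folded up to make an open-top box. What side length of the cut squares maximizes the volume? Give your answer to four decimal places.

1.8782

With cut size x, the volume is V(x) = x(17 − 2x)(9 − 2x) for 0 < x < 4.5.
V'(x) = 12x^2 − 104x + 153. Setting V'(x) = 0 gives x ≈ 1.8782 (the root in (0, 4.5)).
V''(x) = 24x − 104 is negative there, so this is the maximum; V ≈ 130.4300.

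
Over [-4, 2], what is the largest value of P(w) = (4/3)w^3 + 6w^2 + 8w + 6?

The derivative is 4w^2 + 12w + 8, which vanishes at w = -2 and w = -1.
Candidates: P(-4) = -46/3,  P(-2) = 10/3,  P(-1) = 8/3,  P(2) = 170/3.
So the maximum is P(2) = 170/3.

170/3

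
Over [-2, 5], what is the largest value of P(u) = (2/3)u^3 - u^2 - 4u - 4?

The derivative is 2u^2 - 2u - 4, which vanishes at u = -1 and u = 2.
Candidates: P(-2) = -16/3; P(-1) = -5/3; P(2) = -32/3; P(5) = 103/3.
So the maximum is P(5) = 103/3.

103/3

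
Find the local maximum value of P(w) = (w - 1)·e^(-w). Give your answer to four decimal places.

P'(w) = 1·e^(-w) + (w - 1)·(-1)·e^(-w) = (-w + 2)·e^(-w). Since e^(-w) > 0, the only critical point is w = 2.
P''(2) has the same sign as -1 < 0, so this is a local maximum.
P(2) = (1)·e^(-2) ≈ 0.1353.

0.1353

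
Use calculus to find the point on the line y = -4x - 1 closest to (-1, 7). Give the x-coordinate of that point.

-33/17

Minimize D(x)^2 = (x + 1)^2 + (-4x - 8)^2.
d/dx[D^2] = 2(x + 1) + 2·(-4)·(-4x - 8) = 0 ⇒ x = -33/17.
Then y = 115/17 and the distance is √(16/17) ≈ 0.9701.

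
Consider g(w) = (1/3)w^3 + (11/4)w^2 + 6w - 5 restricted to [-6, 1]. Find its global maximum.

49/12

g'(w) = w^2 + (11/2)w + 6, which vanishes at w = -4 and w = -3/2.
Candidates: g(-6) = -14, g(-4) = -19/3, g(-3/2) = -143/16, g(1) = 49/12.
The maximum over the interval is 49/12, attained at w = 1.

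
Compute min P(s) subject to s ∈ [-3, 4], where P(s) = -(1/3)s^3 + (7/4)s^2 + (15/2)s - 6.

The derivative is -s^2 + (7/2)s + 15/2, whose only zero in [-3, 4] is s = -3/2.
Compare values at every candidate in [-3, 4]: P(-3) = -15/4, P(-3/2) = -195/16, P(4) = 92/3.
So the minimum is P(-3/2) = -195/16.

-195/16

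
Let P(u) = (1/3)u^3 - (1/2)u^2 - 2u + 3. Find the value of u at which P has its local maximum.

Critical points: P'(u) = u^2 - u - 2 vanishes at u = -1, 2.
Since P''(u) = 2u - 1, we get P''(-1) = -3 < 0 ⇒ local maximum; P''(2) = 3 > 0 ⇒ local minimum.
So the local maximum value is P(-1) = 25/6.

-1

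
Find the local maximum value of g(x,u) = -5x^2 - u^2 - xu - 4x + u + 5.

∂g/∂x = -10x - u - 4 = 0 and ∂g/∂u = -x - 2u + 1 = 0, so (x, u) = (-9/19, 14/19).
The Hessian has g_{xx} = -10, g_{uu} = -2, g_{xu} = -1, giving D = 19 > 0 with g_{xx} < 0, so the point is a local maximum.
g(-9/19, 14/19) = 120/19.

120/19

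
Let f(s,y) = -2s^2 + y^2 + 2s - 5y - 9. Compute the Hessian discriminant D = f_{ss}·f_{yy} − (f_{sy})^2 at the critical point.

∂f/∂s = -4s + 2 = 0 and ∂f/∂y = 2y - 5 = 0, so (s, y) = (1/2, 5/2).
The Hessian has f_{ss} = -4, f_{yy} = 2, f_{sy} = 0, giving D = -8 < 0, so the point is a saddle point.
D = (-4)·(2) − (0)^2 = -8.

-8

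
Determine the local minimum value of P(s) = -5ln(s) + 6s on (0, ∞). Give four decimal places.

5.9116

P'(s) = -5/s + 6 = 0 gives s = 5/6.
P''(s) = 5/s², which is positive for s > 0, so this is a local minimum.
P(5/6) = -5·ln(5/6) + 5 ≈ 5.9116.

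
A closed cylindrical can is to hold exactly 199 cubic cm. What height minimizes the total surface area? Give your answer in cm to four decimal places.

With radius r and height h, πr²h = 199 so h = 199/(πr²), and S(r) = 2πr² + 2πrh = 2πr² + 2·199/r.
S'(r) = 4πr − 2·199/r² = 0 ⇒ r³ = 199/(2π), so r ≈ 3.1639 and h = 2r ≈ 6.3278.
S''(r) = 4π + 4·199/r³ > 0, so this is the minimum; S ≈ 188.6905.

6.3278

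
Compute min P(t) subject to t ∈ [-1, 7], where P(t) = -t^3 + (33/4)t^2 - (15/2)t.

-29/16

P'(t) = -3t^2 + (33/2)t - 15/2, which vanishes at t = 1/2 and t = 5.
Evaluating at the critical points and endpoints: P(-1) = 67/4,  P(1/2) = -29/16,  P(5) = 175/4,  P(7) = 35/4.
Hence the absolute minimum is -29/16 at t = 1/2.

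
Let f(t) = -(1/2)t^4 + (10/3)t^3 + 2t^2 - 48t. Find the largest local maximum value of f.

f'(t) = -2t^3 + 10t^2 + 4t - 48 = 0 at t = -2, 3, 4.
Second-derivative test with f''(t) = -6t^2 + 20t + 4: f''(-2) = -60 < 0 ⇒ local maximum; f''(3) = 10 > 0 ⇒ local minimum; f''(4) = -12 < 0 ⇒ local maximum.
Thus f has its largest local maximum at t = -2, with value 208/3.

208/3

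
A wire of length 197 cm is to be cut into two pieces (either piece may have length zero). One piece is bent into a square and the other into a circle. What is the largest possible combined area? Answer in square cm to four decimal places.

3088.3221

Let x be the length used for the square. Square side x/4; circle radius (197−x)/(2π).
A(x) = (x/4)² + π·((197−x)/(2π))² = x²/16 + (197−x)²/(4π) for 0 ≤ x ≤ 197. A'(x) = x/8 − (197−x)/(2π) = 0 gives x = 4·197/(π+4) ≈ 110.3395.
A'' > 0, so the interior critical point is a minimum; the maximum is at an endpoint. A(0) = 3088.3221 and A(197) = 2425.5625, so the largest area is 3088.3221.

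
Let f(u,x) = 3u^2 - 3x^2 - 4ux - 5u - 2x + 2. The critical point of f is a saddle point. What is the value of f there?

∂f/∂u = 6u - 4x - 5 = 0 and ∂f/∂x = -4u - 6x - 2 = 0, so (u, x) = (11/26, -8/13).
The Hessian has f_{uu} = 6, f_{xx} = -6, f_{ux} = -4, giving D = -52 < 0, so the point is a saddle point.
f(11/26, -8/13) = 81/52.

81/52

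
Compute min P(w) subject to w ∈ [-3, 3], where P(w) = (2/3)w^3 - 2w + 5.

Differentiating, P'(w) = 2w^2 - 2; which vanishes at w = -1 and w = 1.
Candidates: P(-3) = -7,  P(-1) = 19/3,  P(1) = 11/3,  P(3) = 17.
The minimum over the interval is -7, attained at w = -3.

-7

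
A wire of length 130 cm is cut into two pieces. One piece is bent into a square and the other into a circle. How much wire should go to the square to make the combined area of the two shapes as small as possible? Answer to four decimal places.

Let x be the length used for the square. Square side x/4; circle radius (130−x)/(2π).
A(x) = (x/4)² + π·((130−x)/(2π))² = x²/16 + (130−x)²/(4π) for 0 ≤ x ≤ 130. A'(x) = x/8 − (130−x)/(2π) = 0 gives x = 4·130/(π+4) ≈ 72.8129.
A'' = 1/8 + 1/(2π) > 0, so this gives the minimum combined area; x ≈ 72.8129 cm to the square.

72.8129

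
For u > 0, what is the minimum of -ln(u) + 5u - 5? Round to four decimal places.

R'(u) = -1/u + 5 = 0 gives u = 1/5.
R''(u) = 1/u², which is positive for u > 0, so this is a local minimum.
R(1/5) = -1·ln(1/5) + 1 - 5 ≈ -2.3906.

-2.3906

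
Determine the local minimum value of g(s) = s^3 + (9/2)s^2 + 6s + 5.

g'(s) = 3s^2 + 9s + 6. Setting g'(s) = 0 gives s ∈ {-2, -1}.
Second-derivative test with g''(s) = 6s + 9: g''(-2) = -3 < 0 ⇒ local maximum; g''(-1) = 3 > 0 ⇒ local minimum.
The local minimum is g(-1) = 5/2.

5/2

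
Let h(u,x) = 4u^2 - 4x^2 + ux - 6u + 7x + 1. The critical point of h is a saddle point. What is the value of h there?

∂h/∂u = 8u + x - 6 = 0 and ∂h/∂x = u - 8x + 7 = 0, so (u, x) = (41/65, 62/65).
The Hessian has h_{uu} = 8, h_{xx} = -8, h_{ux} = 1, giving D = -65 < 0, so the point is a saddle point.
h(41/65, 62/65) = 159/65.

159/65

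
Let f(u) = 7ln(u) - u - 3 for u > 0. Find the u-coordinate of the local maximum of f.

7

f'(u) = 7/u − 1 = 0 gives u = 7.
f''(u) = -7/u², which is negative for u > 0, so this is a local maximum.
f(7) = 7·ln(7) - 7 - 3 ≈ 3.6214.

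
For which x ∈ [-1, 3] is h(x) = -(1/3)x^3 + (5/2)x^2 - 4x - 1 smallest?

1

The derivative is -x^2 + 5x - 4, whose only zero in [-1, 3] is x = 1.
Evaluating at the critical points and endpoints: h(-1) = 35/6, h(1) = -17/6, h(3) = 1/2.
So the minimum is h(1) = -17/6.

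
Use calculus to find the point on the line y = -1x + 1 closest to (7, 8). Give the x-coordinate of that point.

Minimize D(x)^2 = (x - 7)^2 + (-x - 7)^2.
d/dx[D^2] = 2(x - 7) + 2·(-1)·(-x - 7) = 0 ⇒ x = 0.
Then y = 1 and the distance is √(98) ≈ 9.8995.

0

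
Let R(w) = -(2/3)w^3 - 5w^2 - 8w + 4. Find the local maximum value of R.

Critical points: R'(w) = -2w^2 - 10w - 8 vanishes at w = -4, -1.
R''(w) = -4w - 10. R''(-4) = 6 > 0 ⇒ local minimum; R''(-1) = -6 < 0 ⇒ local maximum.
Thus R has its local maximum at w = -1, with value 23/3.

23/3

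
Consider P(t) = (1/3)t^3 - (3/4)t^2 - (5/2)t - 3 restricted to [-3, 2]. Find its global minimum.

Differentiating, P'(t) = t^2 - (3/2)t - 5/2; whose only zero in [-3, 2] is t = -1.
Compare values at every candidate in [-3, 2]: P(-3) = -45/4,  P(-1) = -19/12,  P(2) = -25/3.
So the minimum is P(-3) = -45/4.

-45/4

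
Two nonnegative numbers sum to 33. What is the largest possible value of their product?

With x + y = 33, the product is P(x) = x(33 − x).
P'(x) = 33 − 2x = 0 gives x = 33/2; P'' = −2 < 0, so this is the maximum.
P = 33/2·33/2 = 1089/4.

1089/4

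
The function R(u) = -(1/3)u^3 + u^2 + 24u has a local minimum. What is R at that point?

-176/3

R'(u) = -u^2 + 2u + 24. Setting R'(u) = 0 gives u ∈ {-4, 6}.
Since R''(u) = -2u + 2, we get R''(-4) = 10 > 0 ⇒ local minimum; R''(6) = -10 < 0 ⇒ local maximum.
Thus R has its local minimum at u = -4, with value -176/3.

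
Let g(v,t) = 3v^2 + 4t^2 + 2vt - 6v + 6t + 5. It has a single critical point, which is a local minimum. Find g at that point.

∂g/∂v = 6v + 2t - 6 = 0 and ∂g/∂t = 2v + 8t + 6 = 0, so (v, t) = (15/11, -12/11).
The Hessian has g_{vv} = 6, g_{tt} = 8, g_{vt} = 2, giving D = 44 > 0 with g_{vv} > 0, so the point is a local minimum.
g(15/11, -12/11) = -26/11.

-26/11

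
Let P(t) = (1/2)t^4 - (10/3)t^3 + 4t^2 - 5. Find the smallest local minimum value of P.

-79/3

Critical points: P'(t) = 2t^3 - 10t^2 + 8t vanishes at t = 0, 1, 4.
Since P''(t) = 6t^2 - 20t + 8, we get P''(0) = 8 > 0 ⇒ local minimum; P''(1) = -6 < 0 ⇒ local maximum; P''(4) = 24 > 0 ⇒ local minimum.
The smallest local minimum is P(4) = -79/3.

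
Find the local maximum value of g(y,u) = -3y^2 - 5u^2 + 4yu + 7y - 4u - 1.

∂g/∂y = -6y + 4u + 7 = 0 and ∂g/∂u = 4y - 10u - 4 = 0, so (y, u) = (27/22, 1/11).
The Hessian has g_{yy} = -6, g_{uu} = -10, g_{yu} = 4, giving D = 44 > 0 with g_{yy} < 0, so the point is a local maximum.
g(27/22, 1/11) = 137/44.

137/44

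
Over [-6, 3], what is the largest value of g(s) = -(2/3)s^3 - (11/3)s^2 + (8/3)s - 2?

g'(s) = -2s^2 - (22/3)s + 8/3, which vanishes at s = -4 and s = 1/3.
Candidates: g(-6) = -6, g(-4) = -86/3, g(1/3) = -125/81, g(3) = -45.
Hence the absolute maximum is -125/81 at s = 1/3.

-125/81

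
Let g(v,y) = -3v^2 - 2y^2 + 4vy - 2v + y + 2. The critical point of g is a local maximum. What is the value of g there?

∂g/∂v = -6v + 4y - 2 = 0 and ∂g/∂y = 4v - 4y + 1 = 0, so (v, y) = (-1/2, -1/4).
The Hessian has g_{vv} = -6, g_{yy} = -4, g_{vy} = 4, giving D = 8 > 0 with g_{vv} < 0, so the point is a local maximum.
g(-1/2, -1/4) = 19/8.

19/8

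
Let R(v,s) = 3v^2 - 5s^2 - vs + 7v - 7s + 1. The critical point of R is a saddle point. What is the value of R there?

∂R/∂v = 6v - s + 7 = 0 and ∂R/∂s = -v - 10s - 7 = 0, so (v, s) = (-77/61, -35/61).
The Hessian has R_{vv} = 6, R_{ss} = -10, R_{vs} = -1, giving D = -61 < 0, so the point is a saddle point.
R(-77/61, -35/61) = -86/61.

-86/61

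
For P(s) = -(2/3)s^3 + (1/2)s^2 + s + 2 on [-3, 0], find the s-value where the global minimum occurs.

Differentiating, P'(s) = -2s^2 + s + 1; whose only zero in [-3, 0] is s = -1/2.
Compare values at every candidate in [-3, 0]: P(-3) = 43/2,  P(-1/2) = 41/24,  P(0) = 2.
Hence the absolute minimum is 41/24 at s = -1/2.

-1/2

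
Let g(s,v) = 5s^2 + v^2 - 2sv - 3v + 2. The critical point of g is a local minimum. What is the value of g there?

-13/16

∂g/∂s = 10s - 2v = 0 and ∂g/∂v = -2s + 2v - 3 = 0, so (s, v) = (3/8, 15/8).
The Hessian has g_{ss} = 10, g_{vv} = 2, g_{sv} = -2, giving D = 16 > 0 with g_{ss} > 0, so the point is a local minimum.
g(3/8, 15/8) = -13/16.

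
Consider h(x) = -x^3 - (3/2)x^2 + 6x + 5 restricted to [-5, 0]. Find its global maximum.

The derivative is -3x^2 - 3x + 6, whose only zero in [-5, 0] is x = -2.
Evaluating at the critical points and endpoints: h(-5) = 125/2,  h(-2) = -5,  h(0) = 5.
So the maximum is h(-5) = 125/2.

125/2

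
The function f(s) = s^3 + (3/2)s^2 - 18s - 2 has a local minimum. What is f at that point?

-24

Critical points: f'(s) = 3s^2 + 3s - 18 vanishes at s = -3, 2.
Second-derivative test with f''(s) = 6s + 3: f''(-3) = -15 < 0 ⇒ local maximum; f''(2) = 15 > 0 ⇒ local minimum.
The local minimum is f(2) = -24.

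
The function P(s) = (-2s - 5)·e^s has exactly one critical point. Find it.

-7/2

Differentiating with the product rule gives P'(s) = (-2s - 7)·e^s. Since e^s > 0, the only critical point is s = -7/2.
P''(-7/2) has the same sign as -2 < 0, so this is a local maximum.
P(-7/2) = (2)·e^(-7/2) ≈ 0.0604.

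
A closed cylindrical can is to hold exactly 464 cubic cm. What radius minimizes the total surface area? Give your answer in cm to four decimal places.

With radius r and height h, πr²h = 464 so h = 464/(πr²), and S(r) = 2πr² + 2πrh = 2πr² + 2·464/r.
S'(r) = 4πr − 2·464/r² = 0 ⇒ r³ = 464/(2π), so r ≈ 4.1955 and h = 2r ≈ 8.3909.
S''(r) = 4π + 4·464/r³ > 0, so this is the minimum; S ≈ 331.7874.

4.1955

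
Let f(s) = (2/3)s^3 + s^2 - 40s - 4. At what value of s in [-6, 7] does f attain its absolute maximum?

-5

Differentiating, f'(s) = 2s^2 + 2s - 40; which vanishes at s = -5 and s = 4.
Compare values at every candidate in [-6, 7]: f(-6) = 128,  f(-5) = 413/3,  f(4) = -316/3,  f(7) = -19/3.
The maximum over the interval is 413/3, attained at s = -5.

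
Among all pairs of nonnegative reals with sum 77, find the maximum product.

5929/4

With x + y = 77, the product is P(x) = x(77 − x).
P'(x) = 77 − 2x = 0 gives x = 77/2; P'' = −2 < 0, so this is the maximum.
P = 77/2·77/2 = 5929/4.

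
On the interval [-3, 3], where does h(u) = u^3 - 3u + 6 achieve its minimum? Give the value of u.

-3

h'(u) = 3u^2 - 3, which vanishes at u = -1 and u = 1.
Compare values at every candidate in [-3, 3]: h(-3) = -12,  h(-1) = 8,  h(1) = 4,  h(3) = 24.
The minimum over the interval is -12, attained at u = -3.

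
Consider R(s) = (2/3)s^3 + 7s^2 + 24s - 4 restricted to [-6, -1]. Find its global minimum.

The derivative is 2s^2 + 14s + 24, which vanishes at s = -4 and s = -3.
Candidates: R(-6) = -40, R(-4) = -92/3, R(-3) = -31, R(-1) = -65/3.
Hence the absolute minimum is -40 at s = -6.

-40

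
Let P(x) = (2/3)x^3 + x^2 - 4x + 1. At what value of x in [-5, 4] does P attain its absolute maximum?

4

P'(x) = 2x^2 + 2x - 4, which vanishes at x = -2 and x = 1.
Evaluating at the critical points and endpoints: P(-5) = -112/3, P(-2) = 23/3, P(1) = -4/3, P(4) = 131/3.
Hence the absolute maximum is 131/3 at x = 4.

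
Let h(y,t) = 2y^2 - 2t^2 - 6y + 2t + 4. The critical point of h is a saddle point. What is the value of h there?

∂h/∂y = 4y - 6 = 0 and ∂h/∂t = -4t + 2 = 0, so (y, t) = (3/2, 1/2).
The Hessian has h_{yy} = 4, h_{tt} = -4, h_{yt} = 0, giving D = -16 < 0, so the point is a saddle point.
h(3/2, 1/2) = 0.

0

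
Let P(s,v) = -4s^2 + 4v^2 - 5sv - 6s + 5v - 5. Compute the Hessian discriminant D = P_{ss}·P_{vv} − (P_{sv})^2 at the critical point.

-89

∂P/∂s = -8s - 5v - 6 = 0 and ∂P/∂v = -5s + 8v + 5 = 0, so (s, v) = (-23/89, -70/89).
The Hessian has P_{ss} = -8, P_{vv} = 8, P_{sv} = -5, giving D = -89 < 0, so the point is a saddle point.
D = (-8)·(8) − (-5)^2 = -89.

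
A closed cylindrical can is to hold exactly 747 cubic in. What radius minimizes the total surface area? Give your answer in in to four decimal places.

4.9172

With radius r and height h, πr²h = 747 so h = 747/(πr²), and S(r) = 2πr² + 2πrh = 2πr² + 2·747/r.
S'(r) = 4πr − 2·747/r² = 0 ⇒ r³ = 747/(2π), so r ≈ 4.9172 and h = 2r ≈ 9.8343.
S''(r) = 4π + 4·747/r³ > 0, so this is the minimum; S ≈ 455.7517.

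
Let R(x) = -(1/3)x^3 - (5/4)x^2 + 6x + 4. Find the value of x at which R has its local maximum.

R'(x) = -x^2 - (5/2)x + 6. Setting R'(x) = 0 gives x ∈ {-4, 3/2}.
R''(x) = -2x - 5/2. R''(-4) = 11/2 > 0 ⇒ local minimum; R''(3/2) = -11/2 < 0 ⇒ local maximum.
The local maximum is R(3/2) = 145/16.

3/2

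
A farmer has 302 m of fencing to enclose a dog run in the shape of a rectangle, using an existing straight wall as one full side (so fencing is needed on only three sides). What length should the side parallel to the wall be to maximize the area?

Let the sides perpendicular to the wall have length x and the parallel side y, so 2x + y = 302 and the area is A = xy = x(302 − 2x).
A'(x) = 302 − 4x = 0 gives x = 151/2, and A''(x) = −4 < 0 confirms a maximum.
Then y = 302 − 2·151/2 = 151 and A = 22801/2.

151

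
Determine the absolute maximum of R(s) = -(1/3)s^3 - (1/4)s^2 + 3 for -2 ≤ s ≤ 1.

R'(s) = -s^2 - (1/2)s, which vanishes at s = -1/2 and s = 0.
Compare values at every candidate in [-2, 1]: R(-2) = 14/3; R(-1/2) = 143/48; R(0) = 3; R(1) = 29/12.
Hence the absolute maximum is 14/3 at s = -2.

14/3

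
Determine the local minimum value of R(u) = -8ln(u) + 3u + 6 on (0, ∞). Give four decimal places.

R'(u) = -8/u + 3 = 0 gives u = 8/3.
R''(u) = 8/u², which is positive for u > 0, so this is a local minimum.
R(8/3) = -8·ln(8/3) + 8 + 6 ≈ 6.1534.

6.1534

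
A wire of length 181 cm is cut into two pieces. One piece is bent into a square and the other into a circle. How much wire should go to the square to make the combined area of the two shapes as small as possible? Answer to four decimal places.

101.3779

Let x be the length used for the square. Square side x/4; circle radius (181−x)/(2π).
A(x) = (x/4)² + π·((181−x)/(2π))² = x²/16 + (181−x)²/(4π) for 0 ≤ x ≤ 181. A'(x) = x/8 − (181−x)/(2π) = 0 gives x = 4·181/(π+4) ≈ 101.3779.
A'' = 1/8 + 1/(2π) > 0, so this gives the minimum combined area; x ≈ 101.3779 cm to the square.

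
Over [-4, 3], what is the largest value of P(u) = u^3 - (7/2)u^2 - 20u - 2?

Differentiating, P'(u) = 3u^2 - 7u - 20; whose only zero in [-4, 3] is u = -5/3.
Evaluating at the critical points and endpoints: P(-4) = -42,  P(-5/3) = 917/54,  P(3) = -133/2.
The maximum over the interval is 917/54, attained at u = -5/3.

917/54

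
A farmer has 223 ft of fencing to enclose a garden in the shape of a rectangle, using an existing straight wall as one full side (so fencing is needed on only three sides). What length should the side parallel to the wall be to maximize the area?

Let the sides perpendicular to the wall have length x and the parallel side y, so 2x + y = 223 and the area is A = xy = x(223 − 2x).
A'(x) = 223 − 4x = 0 gives x = 223/4, and A''(x) = −4 < 0 confirms a maximum.
Then y = 223 − 2·223/4 = 223/2 and A = 49729/8.

223/2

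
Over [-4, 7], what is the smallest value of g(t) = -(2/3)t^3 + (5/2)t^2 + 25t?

The derivative is -2t^2 + 5t + 25, which vanishes at t = -5/2 and t = 5.
Candidates: g(-4) = -52/3; g(-5/2) = -875/24; g(5) = 625/6; g(7) = 413/6.
The minimum over the interval is -875/24, attained at t = -5/2.

-875/24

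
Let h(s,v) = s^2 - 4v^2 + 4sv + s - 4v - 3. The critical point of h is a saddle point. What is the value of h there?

-17/8

∂h/∂s = 2s + 4v + 1 = 0 and ∂h/∂v = 4s - 8v - 4 = 0, so (s, v) = (1/4, -3/8).
The Hessian has h_{ss} = 2, h_{vv} = -8, h_{sv} = 4, giving D = -32 < 0, so the point is a saddle point.
h(1/4, -3/8) = -17/8.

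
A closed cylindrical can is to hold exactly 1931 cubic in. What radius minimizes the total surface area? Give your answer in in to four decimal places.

6.7484

With radius r and height h, πr²h = 1931 so h = 1931/(πr²), and S(r) = 2πr² + 2πrh = 2πr² + 2·1931/r.
S'(r) = 4πr − 2·1931/r² = 0 ⇒ r³ = 1931/(2π), so r ≈ 6.7484 and h = 2r ≈ 13.4968.
S''(r) = 4π + 4·1931/r³ > 0, so this is the minimum; S ≈ 858.4257.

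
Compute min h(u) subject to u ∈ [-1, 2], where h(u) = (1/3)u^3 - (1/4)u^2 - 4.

h'(u) = u^2 - (1/2)u, which vanishes at u = 0 and u = 1/2.
Candidates: h(-1) = -55/12, h(0) = -4, h(1/2) = -193/48, h(2) = -7/3.
Hence the absolute minimum is -55/12 at u = -1.

-55/12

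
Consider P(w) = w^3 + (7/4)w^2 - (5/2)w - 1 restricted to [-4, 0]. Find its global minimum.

-27

Differentiating, P'(w) = 3w^2 + (7/2)w - 5/2; whose only zero in [-4, 0] is w = -5/3.
Compare values at every candidate in [-4, 0]: P(-4) = -27, P(-5/3) = 367/108, P(0) = -1.
The minimum over the interval is -27, attained at w = -4.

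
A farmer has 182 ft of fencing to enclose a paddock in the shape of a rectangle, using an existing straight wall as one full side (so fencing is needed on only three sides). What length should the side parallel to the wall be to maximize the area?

91

Let the sides perpendicular to the wall have length x and the parallel side y, so 2x + y = 182 and the area is A = xy = x(182 − 2x).
A'(x) = 182 − 4x = 0 gives x = 91/2, and A''(x) = −4 < 0 confirms a maximum.
Then y = 182 − 2·91/2 = 91 and A = 8281/2.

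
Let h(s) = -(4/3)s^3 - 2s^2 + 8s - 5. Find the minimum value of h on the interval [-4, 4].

-271/3

Differentiating, h'(s) = -4s^2 - 4s + 8; which vanishes at s = -2 and s = 1.
Candidates: h(-4) = 49/3; h(-2) = -55/3; h(1) = -1/3; h(4) = -271/3.
The minimum over the interval is -271/3, attained at s = 4.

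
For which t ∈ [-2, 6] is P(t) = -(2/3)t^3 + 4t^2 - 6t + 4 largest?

P'(t) = -2t^2 + 8t - 6, which vanishes at t = 1 and t = 3.
Evaluating at the critical points and endpoints: P(-2) = 112/3,  P(1) = 4/3,  P(3) = 4,  P(6) = -32.
So the maximum is P(-2) = 112/3.

-2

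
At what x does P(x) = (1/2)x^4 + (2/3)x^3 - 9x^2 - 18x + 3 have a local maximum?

P'(x) = 2x^3 + 2x^2 - 18x - 18. Setting P'(x) = 0 gives x ∈ {-3, -1, 3}.
Since P''(x) = 6x^2 + 4x - 18, we get P''(-3) = 24 > 0 ⇒ local minimum; P''(-1) = -16 < 0 ⇒ local maximum; P''(3) = 48 > 0 ⇒ local minimum.
Thus P has its local maximum at x = -1, with value 71/6.

-1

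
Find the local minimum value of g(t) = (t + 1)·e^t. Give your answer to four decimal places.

Differentiating with the product rule gives g'(t) = (t + 2)·e^t. Since e^t > 0, the only critical point is t = -2.
g''(-2) has the same sign as 1 > 0, so this is a local minimum.
g(-2) = (-1)·e^(-2) ≈ -0.1353.

-0.1353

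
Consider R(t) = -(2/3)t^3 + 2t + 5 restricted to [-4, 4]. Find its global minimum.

-89/3

The derivative is -2t^2 + 2, which vanishes at t = -1 and t = 1.
Candidates: R(-4) = 119/3, R(-1) = 11/3, R(1) = 19/3, R(4) = -89/3.
So the minimum is R(4) = -89/3.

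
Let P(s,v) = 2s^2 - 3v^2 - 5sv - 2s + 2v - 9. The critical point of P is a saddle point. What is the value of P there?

-465/49

∂P/∂s = 4s - 5v - 2 = 0 and ∂P/∂v = -5s - 6v + 2 = 0, so (s, v) = (22/49, -2/49).
The Hessian has P_{ss} = 4, P_{vv} = -6, P_{sv} = -5, giving D = -49 < 0, so the point is a saddle point.
P(22/49, -2/49) = -465/49.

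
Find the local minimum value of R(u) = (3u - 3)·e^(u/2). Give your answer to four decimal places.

-3.6392

Differentiating with the product rule gives R'(u) = ((3/2)u + 3/2)·e^(u/2). Since e^(u/2) > 0, the only critical point is u = -1.
R''(-1) has the same sign as 3/2 > 0, so this is a local minimum.
R(-1) = (-6)·e^(-1/2) ≈ -3.6392.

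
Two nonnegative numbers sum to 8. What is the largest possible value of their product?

16

With x + y = 8, the product is P(x) = x(8 − x).
P'(x) = 8 − 2x = 0 gives x = 4; P'' = −2 < 0, so this is the maximum.
P = 4·4 = 16.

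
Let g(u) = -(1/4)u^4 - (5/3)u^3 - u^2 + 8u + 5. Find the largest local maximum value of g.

Critical points: g'(u) = -u^3 - 5u^2 - 2u + 8 vanishes at u = -4, -2, 1.
Since g''(u) = -3u^2 - 10u - 2, we get g''(-4) = -10 < 0 ⇒ local maximum; g''(-2) = 6 > 0 ⇒ local minimum; g''(1) = -15 < 0 ⇒ local maximum.
The largest local maximum is g(1) = 121/12.

121/12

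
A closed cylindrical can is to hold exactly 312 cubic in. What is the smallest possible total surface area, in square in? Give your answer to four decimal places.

254.6543

With radius r and height h, πr²h = 312 so h = 312/(πr²), and S(r) = 2πr² + 2πrh = 2πr² + 2·312/r.
S'(r) = 4πr − 2·312/r² = 0 ⇒ r³ = 312/(2π), so r ≈ 3.6756 and h = 2r ≈ 7.3511.
S''(r) = 4π + 4·312/r³ > 0, so this is the minimum; S ≈ 254.6543.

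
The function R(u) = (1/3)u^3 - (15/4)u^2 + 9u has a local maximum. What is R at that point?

99/16

R'(u) = u^2 - (15/2)u + 9 = 0 at u = 3/2, 6.
Since R''(u) = 2u - 15/2, we get R''(3/2) = -9/2 < 0 ⇒ local maximum; R''(6) = 9/2 > 0 ⇒ local minimum.
Thus R has its local maximum at u = 3/2, with value 99/16.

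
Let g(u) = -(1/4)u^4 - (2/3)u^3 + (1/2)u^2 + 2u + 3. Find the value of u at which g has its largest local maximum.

Critical points: g'(u) = -u^3 - 2u^2 + u + 2 vanishes at u = -2, -1, 1.
Second-derivative test with g''(u) = -3u^2 - 4u + 1: g''(-2) = -3 < 0 ⇒ local maximum; g''(-1) = 2 > 0 ⇒ local minimum; g''(1) = -6 < 0 ⇒ local maximum.
Thus g has its largest local maximum at u = 1, with value 55/12.

1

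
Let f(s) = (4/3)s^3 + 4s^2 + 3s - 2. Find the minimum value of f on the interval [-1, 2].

The derivative is 4s^2 + 8s + 3, whose only zero in [-1, 2] is s = -1/2.
Candidates: f(-1) = -7/3; f(-1/2) = -8/3; f(2) = 92/3.
Hence the absolute minimum is -8/3 at s = -1/2.

-8/3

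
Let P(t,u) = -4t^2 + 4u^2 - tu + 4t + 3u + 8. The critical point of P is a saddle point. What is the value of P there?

112/13

∂P/∂t = -8t - u + 4 = 0 and ∂P/∂u = -t + 8u + 3 = 0, so (t, u) = (7/13, -4/13).
The Hessian has P_{tt} = -8, P_{uu} = 8, P_{tu} = -1, giving D = -65 < 0, so the point is a saddle point.
P(7/13, -4/13) = 112/13.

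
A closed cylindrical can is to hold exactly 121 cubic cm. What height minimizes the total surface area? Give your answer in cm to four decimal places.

With radius r and height h, πr²h = 121 so h = 121/(πr²), and S(r) = 2πr² + 2πrh = 2πr² + 2·121/r.
S'(r) = 4πr − 2·121/r² = 0 ⇒ r³ = 121/(2π), so r ≈ 2.6804 and h = 2r ≈ 5.3608.
S''(r) = 4π + 4·121/r³ > 0, so this is the minimum; S ≈ 135.4269.

5.3608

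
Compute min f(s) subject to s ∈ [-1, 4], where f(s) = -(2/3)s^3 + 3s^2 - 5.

-5

The derivative is -2s^2 + 6s, which vanishes at s = 0 and s = 3.
Evaluating at the critical points and endpoints: f(-1) = -4/3,  f(0) = -5,  f(3) = 4,  f(4) = 1/3.
So the minimum is f(0) = -5.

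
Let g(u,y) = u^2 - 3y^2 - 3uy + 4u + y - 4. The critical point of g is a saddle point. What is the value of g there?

∂g/∂u = 2u - 3y + 4 = 0 and ∂g/∂y = -3u - 6y + 1 = 0, so (u, y) = (-1, 2/3).
The Hessian has g_{uu} = 2, g_{yy} = -6, g_{uy} = -3, giving D = -21 < 0, so the point is a saddle point.
g(-1, 2/3) = -17/3.

-17/3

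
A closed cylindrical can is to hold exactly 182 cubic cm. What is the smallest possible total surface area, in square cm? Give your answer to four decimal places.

With radius r and height h, πr²h = 182 so h = 182/(πr²), and S(r) = 2πr² + 2πrh = 2πr² + 2·182/r.
S'(r) = 4πr − 2·182/r² = 0 ⇒ r³ = 182/(2π), so r ≈ 3.0711 and h = 2r ≈ 6.1422.
S''(r) = 4π + 4·182/r³ > 0, so this is the minimum; S ≈ 177.7851.

177.7851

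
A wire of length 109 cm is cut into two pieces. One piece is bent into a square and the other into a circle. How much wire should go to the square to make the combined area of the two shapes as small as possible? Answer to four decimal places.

Let x be the length used for the square. Square side x/4; circle radius (109−x)/(2π).
A(x) = (x/4)² + π·((109−x)/(2π))² = x²/16 + (109−x)²/(4π) for 0 ≤ x ≤ 109. A'(x) = x/8 − (109−x)/(2π) = 0 gives x = 4·109/(π+4) ≈ 61.0508.
A'' = 1/8 + 1/(2π) > 0, so this gives the minimum combined area; x ≈ 61.0508 cm to the square.

61.0508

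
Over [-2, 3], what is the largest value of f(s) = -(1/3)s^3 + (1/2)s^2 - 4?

2/3

f'(s) = -s^2 + s, which vanishes at s = 0 and s = 1.
Candidates: f(-2) = 2/3, f(0) = -4, f(1) = -23/6, f(3) = -17/2.
The maximum over the interval is 2/3, attained at s = -2.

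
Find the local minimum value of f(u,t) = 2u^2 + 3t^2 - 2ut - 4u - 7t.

-101/10

∂f/∂u = 4u - 2t - 4 = 0 and ∂f/∂t = -2u + 6t - 7 = 0, so (u, t) = (19/10, 9/5).
The Hessian has f_{uu} = 4, f_{tt} = 6, f_{ut} = -2, giving D = 20 > 0 with f_{uu} > 0, so the point is a local minimum.
f(19/10, 9/5) = -101/10.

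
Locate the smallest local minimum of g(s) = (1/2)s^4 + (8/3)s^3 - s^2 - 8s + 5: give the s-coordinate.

g'(s) = 2s^3 + 8s^2 - 2s - 8. Setting g'(s) = 0 gives s ∈ {-4, -1, 1}.
Second-derivative test with g''(s) = 6s^2 + 16s - 2: g''(-4) = 30 > 0 ⇒ local minimum; g''(-1) = -12 < 0 ⇒ local maximum; g''(1) = 20 > 0 ⇒ local minimum.
So the smallest local minimum value is g(-4) = -65/3.

-4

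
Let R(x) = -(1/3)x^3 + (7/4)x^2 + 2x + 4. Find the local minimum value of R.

167/48

Critical points: R'(x) = -x^2 + (7/2)x + 2 vanishes at x = -1/2, 4.
Since R''(x) = -2x + 7/2, we get R''(-1/2) = 9/2 > 0 ⇒ local minimum; R''(4) = -9/2 < 0 ⇒ local maximum.
The local minimum is R(-1/2) = 167/48.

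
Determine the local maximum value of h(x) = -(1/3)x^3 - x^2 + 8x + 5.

Critical points: h'(x) = -x^2 - 2x + 8 vanishes at x = -4, 2.
Second-derivative test with h''(x) = -2x - 2: h''(-4) = 6 > 0 ⇒ local minimum; h''(2) = -6 < 0 ⇒ local maximum.
The local maximum is h(2) = 43/3.

43/3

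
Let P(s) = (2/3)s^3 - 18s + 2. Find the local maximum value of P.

P'(s) = 2s^2 - 18. Setting P'(s) = 0 gives s ∈ {-3, 3}.
Since P''(s) = 4s, we get P''(-3) = -12 < 0 ⇒ local maximum; P''(3) = 12 > 0 ⇒ local minimum.
The local maximum is P(-3) = 38.

38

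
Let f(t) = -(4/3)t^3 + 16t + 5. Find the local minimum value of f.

-49/3

Critical points: f'(t) = -4t^2 + 16 vanishes at t = -2, 2.
f''(t) = -8t. f''(-2) = 16 > 0 ⇒ local minimum; f''(2) = -16 < 0 ⇒ local maximum.
Thus f has its local minimum at t = -2, with value -49/3.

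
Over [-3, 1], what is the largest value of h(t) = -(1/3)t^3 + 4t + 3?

The derivative is -t^2 + 4, whose only zero in [-3, 1] is t = -2.
Compare values at every candidate in [-3, 1]: h(-3) = 0,  h(-2) = -7/3,  h(1) = 20/3.
The maximum over the interval is 20/3, attained at t = 1.

20/3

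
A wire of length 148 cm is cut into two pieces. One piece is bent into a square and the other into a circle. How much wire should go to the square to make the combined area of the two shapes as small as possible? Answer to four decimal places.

Let x be the length used for the square. Square side x/4; circle radius (148−x)/(2π).
A(x) = (x/4)² + π·((148−x)/(2π))² = x²/16 + (148−x)²/(4π) for 0 ≤ x ≤ 148. A'(x) = x/8 − (148−x)/(2π) = 0 gives x = 4·148/(π+4) ≈ 82.8947.
A'' = 1/8 + 1/(2π) > 0, so this gives the minimum combined area; x ≈ 82.8947 cm to the square.

82.8947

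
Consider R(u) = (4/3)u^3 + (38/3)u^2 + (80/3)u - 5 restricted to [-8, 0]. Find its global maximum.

The derivative is 4u^2 + (76/3)u + 80/3, which vanishes at u = -5 and u = -4/3.
Compare values at every candidate in [-8, 0]: R(-8) = -271/3; R(-5) = 35/3; R(-4/3) = -1717/81; R(0) = -5.
Hence the absolute maximum is 35/3 at u = -5.

35/3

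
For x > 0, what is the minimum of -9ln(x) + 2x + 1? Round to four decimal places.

f'(x) = -9/x + 2 = 0 gives x = 9/2.
f''(x) = 9/x², which is positive for x > 0, so this is a local minimum.
f(9/2) = -9·ln(9/2) + 9 + 1 ≈ -3.5367.

-3.5367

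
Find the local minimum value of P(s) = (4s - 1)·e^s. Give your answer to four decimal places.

Differentiating with the product rule gives P'(s) = (4s + 3)·e^s. Since e^s > 0, the only critical point is s = -3/4.
P''(-3/4) has the same sign as 4 > 0, so this is a local minimum.
P(-3/4) = (-4)·e^(-3/4) ≈ -1.8895.

-1.8895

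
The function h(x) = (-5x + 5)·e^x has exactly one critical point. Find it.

0

Differentiating with the product rule gives h'(x) = (-5x)·e^x. Since e^x > 0, the only critical point is x = 0.
h''(0) has the same sign as -5 < 0, so this is a local maximum.
h(0) = (5)·e^(0) ≈ 5.0000.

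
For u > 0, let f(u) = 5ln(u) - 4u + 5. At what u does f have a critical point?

f'(u) = 5/u − 4 = 0 gives u = 5/4.
f''(u) = -5/u², which is negative for u > 0, so this is a local maximum.
f(5/4) = 5·ln(5/4) - 5 + 5 ≈ 1.1157.

5/4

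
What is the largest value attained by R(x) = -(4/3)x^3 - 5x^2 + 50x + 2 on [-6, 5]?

899/12

The derivative is -4x^2 - 10x + 50, which vanishes at x = -5 and x = 5/2.
Evaluating at the critical points and endpoints: R(-6) = -190,  R(-5) = -619/3,  R(5/2) = 899/12,  R(5) = -119/3.
The maximum over the interval is 899/12, attained at x = 5/2.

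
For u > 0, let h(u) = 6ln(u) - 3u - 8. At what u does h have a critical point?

2

h'(u) = 6/u − 3 = 0 gives u = 2.
h''(u) = -6/u², which is negative for u > 0, so this is a local maximum.
h(2) = 6·ln(2) - 6 - 8 ≈ -9.8411.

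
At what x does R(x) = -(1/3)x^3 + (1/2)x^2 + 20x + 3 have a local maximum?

Critical points: R'(x) = -x^2 + x + 20 vanishes at x = -4, 5.
Since R''(x) = -2x + 1, we get R''(-4) = 9 > 0 ⇒ local minimum; R''(5) = -9 < 0 ⇒ local maximum.
So the local maximum value is R(5) = 443/6.

5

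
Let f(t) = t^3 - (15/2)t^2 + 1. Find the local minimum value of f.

Critical points: f'(t) = 3t^2 - 15t vanishes at t = 0, 5.
f''(t) = 6t - 15. f''(0) = -15 < 0 ⇒ local maximum; f''(5) = 15 > 0 ⇒ local minimum.
Thus f has its local minimum at t = 5, with value -123/2.

-123/2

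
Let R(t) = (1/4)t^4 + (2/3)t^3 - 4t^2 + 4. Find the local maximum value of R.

4

R'(t) = t^3 + 2t^2 - 8t. Setting R'(t) = 0 gives t ∈ {-4, 0, 2}.
R''(t) = 3t^2 + 4t - 8. R''(-4) = 24 > 0 ⇒ local minimum; R''(0) = -8 < 0 ⇒ local maximum; R''(2) = 12 > 0 ⇒ local minimum.
So the local maximum value is R(0) = 4.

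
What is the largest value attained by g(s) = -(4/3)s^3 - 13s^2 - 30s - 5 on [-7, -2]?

The derivative is -4s^2 - 26s - 30, whose only zero in [-7, -2] is s = -5.
Candidates: g(-7) = 76/3,  g(-5) = -40/3,  g(-2) = 41/3.
The maximum over the interval is 76/3, attained at s = -7.

76/3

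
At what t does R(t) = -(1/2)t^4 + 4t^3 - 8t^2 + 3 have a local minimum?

R'(t) = -2t^3 + 12t^2 - 16t = 0 at t = 0, 2, 4.
R''(t) = -6t^2 + 24t - 16. R''(0) = -16 < 0 ⇒ local maximum; R''(2) = 8 > 0 ⇒ local minimum; R''(4) = -16 < 0 ⇒ local maximum.
The local minimum is R(2) = -5.

2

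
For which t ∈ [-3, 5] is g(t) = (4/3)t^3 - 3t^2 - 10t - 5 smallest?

The derivative is 4t^2 - 6t - 10, which vanishes at t = -1 and t = 5/2.
Evaluating at the critical points and endpoints: g(-3) = -38,  g(-1) = 2/3,  g(5/2) = -335/12,  g(5) = 110/3.
Hence the absolute minimum is -38 at t = -3.

-3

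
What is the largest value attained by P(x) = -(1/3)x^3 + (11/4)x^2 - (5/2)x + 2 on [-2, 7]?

The derivative is -x^2 + (11/2)x - 5/2, which vanishes at x = 1/2 and x = 5.
Evaluating at the critical points and endpoints: P(-2) = 62/3,  P(1/2) = 67/48,  P(5) = 199/12,  P(7) = 59/12.
Hence the absolute maximum is 62/3 at x = -2.

62/3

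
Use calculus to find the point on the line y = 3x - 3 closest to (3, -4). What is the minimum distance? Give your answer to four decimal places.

Minimize D(x)^2 = (x - 3)^2 + (3x + 1)^2.
d/dx[D^2] = 2(x - 3) + 2·3·(3x + 1) = 0 ⇒ x = 0.
Then y = -3 and the distance is √(10) ≈ 3.1623.

3.1623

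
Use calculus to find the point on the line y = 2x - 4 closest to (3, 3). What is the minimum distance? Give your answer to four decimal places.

0.4472

Minimize D(x)^2 = (x - 3)^2 + (2x - 7)^2.
d/dx[D^2] = 2(x - 3) + 2·2·(2x - 7) = 0 ⇒ x = 17/5.
Then y = 14/5 and the distance is √(1/5) ≈ 0.4472.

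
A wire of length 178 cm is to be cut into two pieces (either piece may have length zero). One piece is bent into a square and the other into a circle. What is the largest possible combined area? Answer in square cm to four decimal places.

2521.3326

Let x be the length used for the square. Square side x/4; circle radius (178−x)/(2π).
A(x) = (x/4)² + π·((178−x)/(2π))² = x²/16 + (178−x)²/(4π) for 0 ≤ x ≤ 178. A'(x) = x/8 − (178−x)/(2π) = 0 gives x = 4·178/(π+4) ≈ 99.6976.
A'' > 0, so the interior critical point is a minimum; the maximum is at an endpoint. A(0) = 2521.3326 and A(178) = 1980.2500, so the largest area is 2521.3326.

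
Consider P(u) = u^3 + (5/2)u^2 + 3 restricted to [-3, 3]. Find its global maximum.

Differentiating, P'(u) = 3u^2 + 5u; which vanishes at u = -5/3 and u = 0.
Evaluating at the critical points and endpoints: P(-3) = -3/2,  P(-5/3) = 287/54,  P(0) = 3,  P(3) = 105/2.
The maximum over the interval is 105/2, attained at u = 3.

105/2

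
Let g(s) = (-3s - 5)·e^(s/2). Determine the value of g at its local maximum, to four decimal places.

g'(s) = (-3)·e^(s/2) + (-3s - 5)·(1/2)·e^(s/2) = (-(3/2)s - 11/2)·e^(s/2). Since e^(s/2) > 0, the only critical point is s = -11/3.
g''(-11/3) has the same sign as -3/2 < 0, so this is a local maximum.
g(-11/3) = (6)·e^(-11/6) ≈ 0.9593.

0.9593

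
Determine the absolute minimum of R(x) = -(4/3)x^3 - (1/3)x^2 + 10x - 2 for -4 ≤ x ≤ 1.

-1087/81

R'(x) = -4x^2 - (2/3)x + 10, whose only zero in [-4, 1] is x = -5/3.
Candidates: R(-4) = 38,  R(-5/3) = -1087/81,  R(1) = 19/3.
So the minimum is R(-5/3) = -1087/81.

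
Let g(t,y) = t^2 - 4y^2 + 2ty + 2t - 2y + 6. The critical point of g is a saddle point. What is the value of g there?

∂g/∂t = 2t + 2y + 2 = 0 and ∂g/∂y = 2t - 8y - 2 = 0, so (t, y) = (-3/5, -2/5).
The Hessian has g_{tt} = 2, g_{yy} = -8, g_{ty} = 2, giving D = -20 < 0, so the point is a saddle point.
g(-3/5, -2/5) = 29/5.

29/5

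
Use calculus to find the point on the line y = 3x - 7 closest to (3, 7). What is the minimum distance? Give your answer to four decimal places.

1.5811

Minimize D(x)^2 = (x - 3)^2 + (3x - 14)^2.
d/dx[D^2] = 2(x - 3) + 2·3·(3x - 14) = 0 ⇒ x = 9/2.
Then y = 13/2 and the distance is √(5/2) ≈ 1.5811.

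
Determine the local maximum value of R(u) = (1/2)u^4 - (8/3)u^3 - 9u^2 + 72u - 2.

R'(u) = 2u^3 - 8u^2 - 18u + 72. Setting R'(u) = 0 gives u ∈ {-3, 3, 4}.
Second-derivative test with R''(u) = 6u^2 - 16u - 18: R''(-3) = 84 > 0 ⇒ local minimum; R''(3) = -12 < 0 ⇒ local maximum; R''(4) = 14 > 0 ⇒ local minimum.
Thus R has its local maximum at u = 3, with value 203/2.

203/2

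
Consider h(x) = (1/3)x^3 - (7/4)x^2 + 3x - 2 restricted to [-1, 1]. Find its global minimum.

The derivative is x^2 - (7/2)x + 3, which has no zeros in [-1, 1].
Candidates: h(-1) = -85/12,  h(1) = -5/12.
The minimum over the interval is -85/12, attained at x = -1.

-85/12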